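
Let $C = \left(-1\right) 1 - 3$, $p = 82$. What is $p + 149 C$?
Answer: $-514$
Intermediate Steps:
$C = -4$ ($C = -1 - 3 = -4$)
$p + 149 C = 82 + 149 \left(-4\right) = 82 - 596 = -514$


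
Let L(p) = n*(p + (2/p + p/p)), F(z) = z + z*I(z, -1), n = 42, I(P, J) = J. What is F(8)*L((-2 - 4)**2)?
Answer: 0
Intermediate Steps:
F(z) = 0 (F(z) = z + z*(-1) = z - z = 0)
L(p) = 42 + 42*p + 84/p (L(p) = 42*(p + (2/p + p/p)) = 42*(p + (2/p + 1)) = 42*(p + (1 + 2/p)) = 42*(1 + p + 2/p) = 42 + 42*p + 84/p)
F(8)*L((-2 - 4)**2) = 0*(42 + 42*(-2 - 4)**2 + 84/((-2 - 4)**2)) = 0*(42 + 42*(-6)**2 + 84/((-6)**2)) = 0*(42 + 42*36 + 84/36) = 0*(42 + 1512 + 84*(1/36)) = 0*(42 + 1512 + 7/3) = 0*(4669/3) = 0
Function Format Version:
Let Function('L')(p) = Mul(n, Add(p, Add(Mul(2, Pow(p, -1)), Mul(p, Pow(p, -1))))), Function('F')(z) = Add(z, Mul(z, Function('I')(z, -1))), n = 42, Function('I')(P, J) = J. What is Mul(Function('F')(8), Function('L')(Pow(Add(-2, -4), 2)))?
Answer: 0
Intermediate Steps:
Function('F')(z) = 0 (Function('F')(z) = Add(z, Mul(z, -1)) = Add(z, Mul(-1, z)) = 0)
Function('L')(p) = Add(42, Mul(42, p), Mul(84, Pow(p, -1))) (Function('L')(p) = Mul(42, Add(p, Add(Mul(2, Pow(p, -1)), Mul(p, Pow(p, -1))))) = Mul(42, Add(p, Add(Mul(2, Pow(p, -1)), 1))) = Mul(42, Add(p, Add(1, Mul(2, Pow(p, -1))))) = Mul(42, Add(1, p, Mul(2, Pow(p, -1)))) = Add(42, Mul(42, p), Mul(84, Pow(p, -1))))
Mul(Function('F')(8), Function('L')(Pow(Add(-2, -4), 2))) = Mul(0, Add(42, Mul(42, Pow(Add(-2, -4), 2)), Mul(84, Pow(Pow(Add(-2, -4), 2), -1)))) = Mul(0, Add(42, Mul(42, Pow(-6, 2)), Mul(84, Pow(Pow(-6, 2), -1)))) = Mul(0, Add(42, Mul(42, 36), Mul(84, Pow(36, -1)))) = Mul(0, Add(42, 1512, Mul(84, Rational(1, 36)))) = Mul(0, Add(42, 1512, Rational(7, 3))) = Mul(0, Rational(4669, 3)) = 0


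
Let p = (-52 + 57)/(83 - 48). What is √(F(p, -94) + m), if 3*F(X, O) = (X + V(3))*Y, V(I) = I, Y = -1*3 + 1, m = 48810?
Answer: √21524286/21 ≈ 220.93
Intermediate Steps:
Y = -2 (Y = -3 + 1 = -2)
p = ⅐ (p = 5/35 = 5*(1/35) = ⅐ ≈ 0.14286)
F(X, O) = -2 - 2*X/3 (F(X, O) = ((X + 3)*(-2))/3 = ((3 + X)*(-2))/3 = (-6 - 2*X)/3 = -2 - 2*X/3)
√(F(p, -94) + m) = √((-2 - ⅔*⅐) + 48810) = √((-2 - 2/21) + 48810) = √(-44/21 + 48810) = √(1024966/21) = √21524286/21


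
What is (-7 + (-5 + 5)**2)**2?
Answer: 49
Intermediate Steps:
(-7 + (-5 + 5)**2)**2 = (-7 + 0**2)**2 = (-7 + 0)**2 = (-7)**2 = 49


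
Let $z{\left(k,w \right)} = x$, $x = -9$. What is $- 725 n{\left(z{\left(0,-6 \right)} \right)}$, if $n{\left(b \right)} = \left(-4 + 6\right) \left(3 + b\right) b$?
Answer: $-78300$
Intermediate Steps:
$z{\left(k,w \right)} = -9$
$n{\left(b \right)} = b \left(6 + 2 b\right)$ ($n{\left(b \right)} = 2 \left(3 + b\right) b = \left(6 + 2 b\right) b = b \left(6 + 2 b\right)$)
$- 725 n{\left(z{\left(0,-6 \right)} \right)} = - 725 \cdot 2 \left(-9\right) \left(3 - 9\right) = - 725 \cdot 2 \left(-9\right) \left(-6\right) = \left(-725\right) 108 = -78300$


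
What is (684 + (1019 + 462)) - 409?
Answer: 1756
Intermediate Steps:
(684 + (1019 + 462)) - 409 = (684 + 1481) - 409 = 2165 - 409 = 1756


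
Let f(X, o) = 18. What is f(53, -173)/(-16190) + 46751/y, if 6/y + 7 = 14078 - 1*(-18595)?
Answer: 6181213151858/24285 ≈ 2.5453e+8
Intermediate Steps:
y = 3/16333 (y = 6/(-7 + (14078 - 1*(-18595))) = 6/(-7 + (14078 + 18595)) = 6/(-7 + 32673) = 6/32666 = 6*(1/32666) = 3/16333 ≈ 0.00018368)
f(53, -173)/(-16190) + 46751/y = 18/(-16190) + 46751/(3/16333) = 18*(-1/16190) + 46751*(16333/3) = -9/8095 + 763584083/3 = 6181213151858/24285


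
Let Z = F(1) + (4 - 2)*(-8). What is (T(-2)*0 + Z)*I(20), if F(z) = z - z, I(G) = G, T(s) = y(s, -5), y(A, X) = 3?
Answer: -320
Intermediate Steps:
T(s) = 3
F(z) = 0
Z = -16 (Z = 0 + (4 - 2)*(-8) = 0 + 2*(-8) = 0 - 16 = -16)
(T(-2)*0 + Z)*I(20) = (3*0 - 16)*20 = (0 - 16)*20 = -16*20 = -320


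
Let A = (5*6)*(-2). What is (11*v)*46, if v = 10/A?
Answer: -253/3 ≈ -84.333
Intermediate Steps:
A = -60 (A = 30*(-2) = -60)
v = -⅙ (v = 10/(-60) = 10*(-1/60) = -⅙ ≈ -0.16667)
(11*v)*46 = (11*(-⅙))*46 = -11/6*46 = -253/3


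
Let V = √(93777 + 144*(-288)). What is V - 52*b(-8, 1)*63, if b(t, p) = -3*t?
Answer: -78624 + √52305 ≈ -78395.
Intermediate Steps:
V = √52305 (V = √(93777 - 41472) = √52305 ≈ 228.70)
V - 52*b(-8, 1)*63 = √52305 - (-156)*(-8)*63 = √52305 - 52*24*63 = √52305 - 1248*63 = √52305 - 78624 = -78624 + √52305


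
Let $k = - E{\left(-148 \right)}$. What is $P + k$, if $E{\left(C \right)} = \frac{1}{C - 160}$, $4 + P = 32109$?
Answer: $\frac{9888341}{308} \approx 32105.0$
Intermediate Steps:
$P = 32105$ ($P = -4 + 32109 = 32105$)
$E{\left(C \right)} = \frac{1}{-160 + C}$
$k = \frac{1}{308}$ ($k = - \frac{1}{-160 - 148} = - \frac{1}{-308} = \left(-1\right) \left(- \frac{1}{308}\right) = \frac{1}{308} \approx 0.0032468$)
$P + k = 32105 + \frac{1}{308} = \frac{9888341}{308}$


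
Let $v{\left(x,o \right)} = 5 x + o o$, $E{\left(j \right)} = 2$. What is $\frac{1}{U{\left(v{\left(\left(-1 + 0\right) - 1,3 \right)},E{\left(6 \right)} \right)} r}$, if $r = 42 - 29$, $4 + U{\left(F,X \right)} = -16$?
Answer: $- \frac{1}{260} \approx -0.0038462$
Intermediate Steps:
$v{\left(x,o \right)} = o^{2} + 5 x$ ($v{\left(x,o \right)} = 5 x + o^{2} = o^{2} + 5 x$)
$U{\left(F,X \right)} = -20$ ($U{\left(F,X \right)} = -4 - 16 = -20$)
$r = 13$
$\frac{1}{U{\left(v{\left(\left(-1 + 0\right) - 1,3 \right)},E{\left(6 \right)} \right)} r} = \frac{1}{\left(-20\right) 13} = \frac{1}{-260} = - \frac{1}{260}$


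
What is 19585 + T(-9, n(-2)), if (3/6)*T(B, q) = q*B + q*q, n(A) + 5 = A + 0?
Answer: 19809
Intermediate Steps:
n(A) = -5 + A (n(A) = -5 + (A + 0) = -5 + A)
T(B, q) = 2*q² + 2*B*q (T(B, q) = 2*(q*B + q*q) = 2*(B*q + q²) = 2*(q² + B*q) = 2*q² + 2*B*q)
19585 + T(-9, n(-2)) = 19585 + 2*(-5 - 2)*(-9 + (-5 - 2)) = 19585 + 2*(-7)*(-9 - 7) = 19585 + 2*(-7)*(-16) = 19585 + 224 = 19809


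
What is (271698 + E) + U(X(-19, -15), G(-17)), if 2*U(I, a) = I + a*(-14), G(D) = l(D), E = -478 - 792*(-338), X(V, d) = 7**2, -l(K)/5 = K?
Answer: 1076691/2 ≈ 5.3835e+5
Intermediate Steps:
l(K) = -5*K
X(V, d) = 49
E = 267218 (E = -478 + 267696 = 267218)
G(D) = -5*D
U(I, a) = I/2 - 7*a (U(I, a) = (I + a*(-14))/2 = (I - 14*a)/2 = I/2 - 7*a)
(271698 + E) + U(X(-19, -15), G(-17)) = (271698 + 267218) + ((1/2)*49 - (-35)*(-17)) = 538916 + (49/2 - 7*85) = 538916 + (49/2 - 595) = 538916 - 1141/2 = 1076691/2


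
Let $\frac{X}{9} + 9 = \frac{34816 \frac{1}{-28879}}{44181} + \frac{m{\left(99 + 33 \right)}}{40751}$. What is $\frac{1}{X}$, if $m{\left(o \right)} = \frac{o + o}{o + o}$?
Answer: $- \frac{5777147465261}{467949087569858} \approx -0.012346$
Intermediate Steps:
$m{\left(o \right)} = 1$ ($m{\left(o \right)} = \frac{2 o}{2 o} = 2 o \frac{1}{2 o} = 1$)
$X = - \frac{467949087569858}{5777147465261}$ ($X = -81 + 9 \left(\frac{34816 \frac{1}{-28879}}{44181} + 1 \cdot \frac{1}{40751}\right) = -81 + 9 \left(34816 \left(- \frac{1}{28879}\right) \frac{1}{44181} + 1 \cdot \frac{1}{40751}\right) = -81 + 9 \left(\left(- \frac{34816}{28879}\right) \frac{1}{44181} + \frac{1}{40751}\right) = -81 + 9 \left(- \frac{34816}{1275903099} + \frac{1}{40751}\right) = -81 + 9 \left(- \frac{142883717}{51994327187349}\right) = -81 - \frac{142883717}{5777147465261} = - \frac{467949087569858}{5777147465261} \approx -81.0$)
$\frac{1}{X} = \frac{1}{- \frac{467949087569858}{5777147465261}} = - \frac{5777147465261}{467949087569858}$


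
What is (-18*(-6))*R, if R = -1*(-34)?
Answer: 3672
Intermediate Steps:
R = 34
(-18*(-6))*R = -18*(-6)*34 = 108*34 = 3672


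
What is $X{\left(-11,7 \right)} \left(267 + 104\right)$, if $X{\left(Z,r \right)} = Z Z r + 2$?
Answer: $314979$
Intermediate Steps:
$X{\left(Z,r \right)} = 2 + r Z^{2}$ ($X{\left(Z,r \right)} = Z^{2} r + 2 = r Z^{2} + 2 = 2 + r Z^{2}$)
$X{\left(-11,7 \right)} \left(267 + 104\right) = \left(2 + 7 \left(-11\right)^{2}\right) \left(267 + 104\right) = \left(2 + 7 \cdot 121\right) 371 = \left(2 + 847\right) 371 = 849 \cdot 371 = 314979$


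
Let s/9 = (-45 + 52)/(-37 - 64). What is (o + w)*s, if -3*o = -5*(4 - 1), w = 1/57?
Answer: -6006/1919 ≈ -3.1298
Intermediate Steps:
w = 1/57 ≈ 0.017544
o = 5 (o = -(-5)*(4 - 1)/3 = -(-5)*3/3 = -⅓*(-15) = 5)
s = -63/101 (s = 9*((-45 + 52)/(-37 - 64)) = 9*(7/(-101)) = 9*(7*(-1/101)) = 9*(-7/101) = -63/101 ≈ -0.62376)
(o + w)*s = (5 + 1/57)*(-63/101) = (286/57)*(-63/101) = -6006/1919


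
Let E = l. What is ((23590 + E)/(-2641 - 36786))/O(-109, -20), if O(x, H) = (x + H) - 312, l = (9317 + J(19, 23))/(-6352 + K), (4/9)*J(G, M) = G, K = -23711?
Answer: 2836707241/2090858441364 ≈ 0.0013567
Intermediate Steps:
J(G, M) = 9*G/4
l = -37439/120252 (l = (9317 + (9/4)*19)/(-6352 - 23711) = (9317 + 171/4)/(-30063) = (37439/4)*(-1/30063) = -37439/120252 ≈ -0.31134)
E = -37439/120252 ≈ -0.31134
O(x, H) = -312 + H + x (O(x, H) = (H + x) - 312 = -312 + H + x)
((23590 + E)/(-2641 - 36786))/O(-109, -20) = ((23590 - 37439/120252)/(-2641 - 36786))/(-312 - 20 - 109) = ((2836707241/120252)/(-39427))/(-441) = ((2836707241/120252)*(-1/39427))*(-1/441) = -2836707241/4741175604*(-1/441) = 2836707241/2090858441364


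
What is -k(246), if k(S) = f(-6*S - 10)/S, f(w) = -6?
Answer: 1/41 ≈ 0.024390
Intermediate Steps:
k(S) = -6/S
-k(246) = -(-6)/246 = -1*(-1/41) = 1/41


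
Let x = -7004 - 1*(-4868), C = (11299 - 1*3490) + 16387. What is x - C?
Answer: -26332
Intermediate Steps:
C = 24196 (C = (11299 - 3490) + 16387 = 7809 + 16387 = 24196)
x = -2136 (x = -7004 + 4868 = -2136)
x - C = -2136 - 1*24196 = -2136 - 24196 = -26332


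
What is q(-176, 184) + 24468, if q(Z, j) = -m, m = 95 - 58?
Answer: 24431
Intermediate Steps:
m = 37
q(Z, j) = -37 (q(Z, j) = -1*37 = -37)
q(-176, 184) + 24468 = -37 + 24468 = 24431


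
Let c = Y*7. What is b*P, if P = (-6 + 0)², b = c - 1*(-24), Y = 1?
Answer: 1116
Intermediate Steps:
c = 7 (c = 1*7 = 7)
b = 31 (b = 7 - 1*(-24) = 7 + 24 = 31)
P = 36 (P = (-6)² = 36)
b*P = 31*36 = 1116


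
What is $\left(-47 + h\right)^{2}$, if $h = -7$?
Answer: $2916$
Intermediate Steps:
$\left(-47 + h\right)^{2} = \left(-47 - 7\right)^{2} = \left(-54\right)^{2} = 2916$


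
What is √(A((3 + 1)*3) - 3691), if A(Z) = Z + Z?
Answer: I*√3667 ≈ 60.556*I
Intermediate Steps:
A(Z) = 2*Z
√(A((3 + 1)*3) - 3691) = √(2*((3 + 1)*3) - 3691) = √(2*(4*3) - 3691) = √(2*12 - 3691) = √(24 - 3691) = √(-3667) = I*√3667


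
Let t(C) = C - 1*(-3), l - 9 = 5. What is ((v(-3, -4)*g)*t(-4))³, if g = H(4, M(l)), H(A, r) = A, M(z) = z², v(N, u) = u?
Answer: 4096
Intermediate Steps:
l = 14 (l = 9 + 5 = 14)
t(C) = 3 + C (t(C) = C + 3 = 3 + C)
g = 4
((v(-3, -4)*g)*t(-4))³ = ((-4*4)*(3 - 4))³ = (-16*(-1))³ = 16³ = 4096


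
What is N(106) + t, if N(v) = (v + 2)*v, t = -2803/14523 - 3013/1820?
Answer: 302543074021/26431860 ≈ 11446.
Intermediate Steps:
t = -48859259/26431860 (t = -2803*1/14523 - 3013*1/1820 = -2803/14523 - 3013/1820 = -48859259/26431860 ≈ -1.8485)
N(v) = v*(2 + v) (N(v) = (2 + v)*v = v*(2 + v))
N(106) + t = 106*(2 + 106) - 48859259/26431860 = 106*108 - 48859259/26431860 = 11448 - 48859259/26431860 = 302543074021/26431860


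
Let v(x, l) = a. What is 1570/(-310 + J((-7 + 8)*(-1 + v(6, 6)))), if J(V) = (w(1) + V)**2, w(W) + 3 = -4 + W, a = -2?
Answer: -1570/229 ≈ -6.8559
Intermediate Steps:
v(x, l) = -2
w(W) = -7 + W (w(W) = -3 + (-4 + W) = -7 + W)
J(V) = (-6 + V)**2 (J(V) = ((-7 + 1) + V)**2 = (-6 + V)**2)
1570/(-310 + J((-7 + 8)*(-1 + v(6, 6)))) = 1570/(-310 + (-6 + (-7 + 8)*(-1 - 2))**2) = 1570/(-310 + (-6 + 1*(-3))**2) = 1570/(-310 + (-6 - 3)**2) = 1570/(-310 + (-9)**2) = 1570/(-310 + 81) = 1570/(-229) = -1/229*1570 = -1570/229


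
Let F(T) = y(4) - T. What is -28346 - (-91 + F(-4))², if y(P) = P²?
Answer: -33387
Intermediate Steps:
F(T) = 16 - T (F(T) = 4² - T = 16 - T)
-28346 - (-91 + F(-4))² = -28346 - (-91 + (16 - 1*(-4)))² = -28346 - (-91 + (16 + 4))² = -28346 - (-91 + 20)² = -28346 - 1*(-71)² = -28346 - 1*5041 = -28346 - 5041 = -33387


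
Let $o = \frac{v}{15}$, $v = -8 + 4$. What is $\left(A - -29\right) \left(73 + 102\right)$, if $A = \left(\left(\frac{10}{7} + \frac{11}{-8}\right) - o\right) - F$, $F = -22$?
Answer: $\frac{215545}{24} \approx 8981.0$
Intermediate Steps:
$v = -4$
$o = - \frac{4}{15} \approx -0.26667$
$A = \frac{18749}{840}$ ($A = \left(\left(\frac{10}{7} + \frac{11}{-8}\right) - - \frac{4}{15}\right) - -22 = \left(\left(10 \cdot \frac{1}{7} + 11 \left(- \frac{1}{8}\right)\right) + \frac{4}{15}\right) + 22 = \left(\left(\frac{10}{7} - \frac{11}{8}\right) + \frac{4}{15}\right) + 22 = \left(\frac{3}{56} + \frac{4}{15}\right) + 22 = \frac{269}{840} + 22 = \frac{18749}{840} \approx 22.32$)
$\left(A - -29\right) \left(73 + 102\right) = \left(\frac{18749}{840} - -29\right) \left(73 + 102\right) = \left(\frac{18749}{840} + 29\right) 175 = \frac{43109}{840} \cdot 175 = \frac{215545}{24}$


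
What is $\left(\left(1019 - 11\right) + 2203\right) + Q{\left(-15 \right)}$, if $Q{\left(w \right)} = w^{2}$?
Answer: $3436$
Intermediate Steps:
$\left(\left(1019 - 11\right) + 2203\right) + Q{\left(-15 \right)} = \left(\left(1019 - 11\right) + 2203\right) + \left(-15\right)^{2} = \left(\left(1019 - 11\right) + 2203\right) + 225 = \left(1008 + 2203\right) + 225 = 3211 + 225 = 3436$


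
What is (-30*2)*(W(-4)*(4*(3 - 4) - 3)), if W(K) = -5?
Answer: -2100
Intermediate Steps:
(-30*2)*(W(-4)*(4*(3 - 4) - 3)) = (-30*2)*(-5*(4*(3 - 4) - 3)) = -(-300)*(4*(-1) - 3) = -(-300)*(-4 - 3) = -(-300)*(-7) = -60*35 = -2100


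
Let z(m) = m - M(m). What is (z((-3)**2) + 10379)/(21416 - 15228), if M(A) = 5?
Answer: 10383/6188 ≈ 1.6779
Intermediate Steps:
z(m) = -5 + m (z(m) = m - 1*5 = m - 5 = -5 + m)
(z((-3)**2) + 10379)/(21416 - 15228) = ((-5 + (-3)**2) + 10379)/(21416 - 15228) = ((-5 + 9) + 10379)/6188 = (4 + 10379)*(1/6188) = 10383*(1/6188) = 10383/6188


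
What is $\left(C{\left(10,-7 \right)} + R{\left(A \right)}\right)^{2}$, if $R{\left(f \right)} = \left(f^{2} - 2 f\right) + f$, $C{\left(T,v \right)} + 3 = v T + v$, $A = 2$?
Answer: $6084$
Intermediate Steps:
$C{\left(T,v \right)} = -3 + v + T v$ ($C{\left(T,v \right)} = -3 + \left(v T + v\right) = -3 + \left(T v + v\right) = -3 + \left(v + T v\right) = -3 + v + T v$)
$R{\left(f \right)} = f^{2} - f$
$\left(C{\left(10,-7 \right)} + R{\left(A \right)}\right)^{2} = \left(\left(-3 - 7 + 10 \left(-7\right)\right) + 2 \left(-1 + 2\right)\right)^{2} = \left(\left(-3 - 7 - 70\right) + 2 \cdot 1\right)^{2} = \left(-80 + 2\right)^{2} = \left(-78\right)^{2} = 6084$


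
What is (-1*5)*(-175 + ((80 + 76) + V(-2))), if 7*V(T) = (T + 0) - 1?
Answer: 680/7 ≈ 97.143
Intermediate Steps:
V(T) = -1/7 + T/7 (V(T) = ((T + 0) - 1)/7 = (T - 1)/7 = (-1 + T)/7 = -1/7 + T/7)
(-1*5)*(-175 + ((80 + 76) + V(-2))) = (-1*5)*(-175 + ((80 + 76) + (-1/7 + (1/7)*(-2)))) = -5*(-175 + (156 + (-1/7 - 2/7))) = -5*(-175 + (156 - 3/7)) = -5*(-175 + 1089/7) = -5*(-136/7) = 680/7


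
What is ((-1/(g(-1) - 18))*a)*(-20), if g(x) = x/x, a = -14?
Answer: 280/17 ≈ 16.471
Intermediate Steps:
g(x) = 1
((-1/(g(-1) - 18))*a)*(-20) = (-1/(1 - 18)*(-14))*(-20) = (-1/(-17)*(-14))*(-20) = (-1*(-1/17)*(-14))*(-20) = ((1/17)*(-14))*(-20) = -14/17*(-20) = 280/17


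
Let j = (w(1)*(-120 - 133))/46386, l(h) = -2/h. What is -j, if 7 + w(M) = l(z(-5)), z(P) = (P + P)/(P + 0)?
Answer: -1012/23193 ≈ -0.043634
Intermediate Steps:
z(P) = 2 (z(P) = (2*P)/P = 2)
w(M) = -8 (w(M) = -7 - 2/2 = -7 - 2*1/2 = -7 - 1 = -8)
j = 1012/23193 (j = -8*(-120 - 133)/46386 = -8*(-253)*(1/46386) = 2024*(1/46386) = 1012/23193 ≈ 0.043634)
-j = -1*1012/23193 = -1012/23193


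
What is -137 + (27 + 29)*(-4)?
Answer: -361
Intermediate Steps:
-137 + (27 + 29)*(-4) = -137 + 56*(-4) = -137 - 224 = -361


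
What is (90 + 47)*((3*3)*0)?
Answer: 0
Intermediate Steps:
(90 + 47)*((3*3)*0) = 137*(9*0) = 137*0 = 0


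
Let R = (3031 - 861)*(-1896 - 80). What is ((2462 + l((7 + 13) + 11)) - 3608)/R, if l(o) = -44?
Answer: 17/61256 ≈ 0.00027752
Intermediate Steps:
R = -4287920 (R = 2170*(-1976) = -4287920)
((2462 + l((7 + 13) + 11)) - 3608)/R = ((2462 - 44) - 3608)/(-4287920) = (2418 - 3608)*(-1/4287920) = -1190*(-1/4287920) = 17/61256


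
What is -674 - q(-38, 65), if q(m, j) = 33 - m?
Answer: -745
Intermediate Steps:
-674 - q(-38, 65) = -674 - (33 - 1*(-38)) = -674 - (33 + 38) = -674 - 1*71 = -674 - 71 = -745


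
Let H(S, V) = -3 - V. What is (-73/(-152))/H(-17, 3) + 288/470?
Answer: 114173/214320 ≈ 0.53272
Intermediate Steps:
(-73/(-152))/H(-17, 3) + 288/470 = (-73/(-152))/(-3 - 1*3) + 288/470 = (-73*(-1/152))/(-3 - 3) + 288*(1/470) = (73/152)/(-6) + 144/235 = (73/152)*(-⅙) + 144/235 = -73/912 + 144/235 = 114173/214320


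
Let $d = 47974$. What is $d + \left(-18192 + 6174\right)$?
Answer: $35956$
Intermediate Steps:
$d + \left(-18192 + 6174\right) = 47974 + \left(-18192 + 6174\right) = 47974 - 12018 = 35956$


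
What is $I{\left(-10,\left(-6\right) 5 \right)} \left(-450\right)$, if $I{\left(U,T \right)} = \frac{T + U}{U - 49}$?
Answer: $- \frac{18000}{59} \approx -305.08$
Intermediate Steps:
$I{\left(U,T \right)} = \frac{T + U}{-49 + U}$
$I{\left(-10,\left(-6\right) 5 \right)} \left(-450\right) = \frac{\left(-6\right) 5 - 10}{-49 - 10} \left(-450\right) = \frac{-30 - 10}{-59} \left(-450\right) = \left(- \frac{1}{59}\right) \left(-40\right) \left(-450\right) = \frac{40}{59} \left(-450\right) = - \frac{18000}{59}$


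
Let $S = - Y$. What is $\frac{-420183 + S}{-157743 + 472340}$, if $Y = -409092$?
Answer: $- \frac{11091}{314597} \approx -0.035255$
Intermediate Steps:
$S = 409092$ ($S = \left(-1\right) \left(-409092\right) = 409092$)
$\frac{-420183 + S}{-157743 + 472340} = \frac{-420183 + 409092}{-157743 + 472340} = - \frac{11091}{314597}$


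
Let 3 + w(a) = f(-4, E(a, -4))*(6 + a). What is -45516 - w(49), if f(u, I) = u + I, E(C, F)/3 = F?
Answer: -44633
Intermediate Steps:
E(C, F) = 3*F
f(u, I) = I + u
w(a) = -99 - 16*a (w(a) = -3 + (3*(-4) - 4)*(6 + a) = -3 + (-12 - 4)*(6 + a) = -3 - 16*(6 + a) = -3 + (-96 - 16*a) = -99 - 16*a)
-45516 - w(49) = -45516 - (-99 - 16*49) = -45516 - (-99 - 784) = -45516 - 1*(-883) = -45516 + 883 = -44633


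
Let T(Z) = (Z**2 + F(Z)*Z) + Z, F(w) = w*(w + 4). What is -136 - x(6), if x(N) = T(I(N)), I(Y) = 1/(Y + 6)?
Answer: -235213/1728 ≈ -136.12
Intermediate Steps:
I(Y) = 1/(6 + Y)
F(w) = w*(4 + w)
T(Z) = Z + Z**2 + Z**2*(4 + Z) (T(Z) = (Z**2 + (Z*(4 + Z))*Z) + Z = (Z**2 + Z**2*(4 + Z)) + Z = Z + Z**2 + Z**2*(4 + Z))
x(N) = (1 + 1/(6 + N) + (4 + 1/(6 + N))/(6 + N))/(6 + N)
-136 - x(6) = -136 - (31 + (6 + 6)**2 + 5*6)/(6 + 6)**3 = -136 - (31 + 12**2 + 30)/12**3 = -136 - (31 + 144 + 30)/1728 = -136 - 205/1728 = -235213/1728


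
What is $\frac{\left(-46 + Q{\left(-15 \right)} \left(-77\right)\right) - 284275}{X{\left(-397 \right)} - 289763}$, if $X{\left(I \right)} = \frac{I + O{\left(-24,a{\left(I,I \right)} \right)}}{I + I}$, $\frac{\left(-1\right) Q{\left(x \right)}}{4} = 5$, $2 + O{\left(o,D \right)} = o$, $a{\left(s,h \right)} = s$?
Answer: $\frac{224528114}{230071399} \approx 0.97591$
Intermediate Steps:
$O{\left(o,D \right)} = -2 + o$
$Q{\left(x \right)} = -20$ ($Q{\left(x \right)} = \left(-4\right) 5 = -20$)
$X{\left(I \right)} = \frac{-26 + I}{2 I}$ ($X{\left(I \right)} = \frac{I - 26}{I + I} = \frac{I - 26}{2 I} = \left(-26 + I\right) \frac{1}{2 I} = \frac{-26 + I}{2 I}$)
$\frac{\left(-46 + Q{\left(-15 \right)} \left(-77\right)\right) - 284275}{X{\left(-397 \right)} - 289763} = \frac{\left(-46 - -1540\right) - 284275}{\frac{-26 - 397}{2 \left(-397\right)} - 289763} = \frac{\left(-46 + 1540\right) - 284275}{\frac{1}{2} \left(- \frac{1}{397}\right) \left(-423\right) - 289763} = \frac{1494 - 284275}{\frac{423}{794} - 289763} = - \frac{282781}{- \frac{230071399}{794}} = \left(-282781\right) \left(- \frac{794}{230071399}\right) = \frac{224528114}{230071399}$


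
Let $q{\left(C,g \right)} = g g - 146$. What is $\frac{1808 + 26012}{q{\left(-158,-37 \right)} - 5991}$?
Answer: $- \frac{6955}{1192} \approx -5.8347$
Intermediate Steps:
$q{\left(C,g \right)} = -146 + g^{2}$ ($q{\left(C,g \right)} = g^{2} - 146 = -146 + g^{2}$)
$\frac{1808 + 26012}{q{\left(-158,-37 \right)} - 5991} = \frac{1808 + 26012}{\left(-146 + \left(-37\right)^{2}\right) - 5991} = \frac{27820}{\left(-146 + 1369\right) - 5991} = \frac{27820}{1223 - 5991} = \frac{27820}{-4768} = 27820 \left(- \frac{1}{4768}\right) = - \frac{6955}{1192}$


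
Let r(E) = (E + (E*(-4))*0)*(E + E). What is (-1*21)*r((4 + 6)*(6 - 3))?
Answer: -37800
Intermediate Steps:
r(E) = 2*E**2 (r(E) = (E - 4*E*0)*(2*E) = (E + 0)*(2*E) = E*(2*E) = 2*E**2)
(-1*21)*r((4 + 6)*(6 - 3)) = (-1*21)*(2*((4 + 6)*(6 - 3))**2) = -42*(10*3)**2 = -42*30**2 = -42*900 = -21*1800 = -37800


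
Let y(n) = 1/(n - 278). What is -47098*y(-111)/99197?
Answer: 47098/38587633 ≈ 0.0012205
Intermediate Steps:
y(n) = 1/(-278 + n)
-47098*y(-111)/99197 = -47098*1/(99197*(-278 - 111)) = -47098/(99197/(1/(-389))) = -47098/(99197/(-1/389)) = -47098/(99197*(-389)) = -47098/(-38587633) = -47098*(-1/38587633) = 47098/38587633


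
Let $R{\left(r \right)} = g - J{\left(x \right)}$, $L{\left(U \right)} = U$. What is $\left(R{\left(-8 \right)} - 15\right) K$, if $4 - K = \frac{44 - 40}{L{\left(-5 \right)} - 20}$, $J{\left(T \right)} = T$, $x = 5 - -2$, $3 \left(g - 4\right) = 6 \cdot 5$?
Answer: $- \frac{832}{25} \approx -33.28$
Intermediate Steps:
$g = 14$ ($g = 4 + \frac{6 \cdot 5}{3} = 4 + \frac{1}{3} \cdot 30 = 4 + 10 = 14$)
$x = 7$ ($x = 5 + 2 = 7$)
$K = \frac{104}{25}$ ($K = 4 - \frac{44 - 40}{-5 - 20} = 4 - \frac{4}{-25} = 4 - 4 \left(- \frac{1}{25}\right) = 4 - - \frac{4}{25} = 4 + \frac{4}{25} = \frac{104}{25} \approx 4.16$)
$R{\left(r \right)} = 7$ ($R{\left(r \right)} = 14 - 7 = 7$)
$\left(R{\left(-8 \right)} - 15\right) K = \left(7 - 15\right) \frac{104}{25} = \left(-8\right) \frac{104}{25} = - \frac{832}{25}$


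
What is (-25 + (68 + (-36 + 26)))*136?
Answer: 4488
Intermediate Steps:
(-25 + (68 + (-36 + 26)))*136 = (-25 + (68 - 10))*136 = (-25 + 58)*136 = 33*136 = 4488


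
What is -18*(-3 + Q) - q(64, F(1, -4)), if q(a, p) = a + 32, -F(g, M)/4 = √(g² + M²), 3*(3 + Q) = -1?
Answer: 18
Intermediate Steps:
Q = -10/3 (Q = -3 + (⅓)*(-1) = -3 - ⅓ = -10/3 ≈ -3.3333)
F(g, M) = -4*√(M² + g²) (F(g, M) = -4*√(g² + M²) = -4*√(M² + g²))
q(a, p) = 32 + a
-18*(-3 + Q) - q(64, F(1, -4)) = -18*(-3 - 10/3) - (32 + 64) = -18*(-19/3) - 1*96 = 114 - 96 = 18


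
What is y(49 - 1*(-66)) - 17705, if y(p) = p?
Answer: -17590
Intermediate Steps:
y(49 - 1*(-66)) - 17705 = (49 - 1*(-66)) - 17705 = (49 + 66) - 17705 = 115 - 17705 = -17590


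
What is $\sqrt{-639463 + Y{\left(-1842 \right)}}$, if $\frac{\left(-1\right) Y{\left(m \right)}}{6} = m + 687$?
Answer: $i \sqrt{632533} \approx 795.32 i$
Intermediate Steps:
$Y{\left(m \right)} = -4122 - 6 m$ ($Y{\left(m \right)} = - 6 \left(m + 687\right) = - 6 \left(687 + m\right) = -4122 - 6 m$)
$\sqrt{-639463 + Y{\left(-1842 \right)}} = \sqrt{-639463 - -6930} = \sqrt{-639463 + \left(-4122 + 11052\right)} = \sqrt{-639463 + 6930} = \sqrt{-632533} = i \sqrt{632533}$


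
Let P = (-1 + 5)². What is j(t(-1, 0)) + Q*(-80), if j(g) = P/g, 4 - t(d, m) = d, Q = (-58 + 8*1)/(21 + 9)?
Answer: 2048/15 ≈ 136.53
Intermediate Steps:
Q = -5/3 (Q = (-58 + 8)/30 = -50*1/30 = -5/3 ≈ -1.6667)
t(d, m) = 4 - d
P = 16 (P = 4² = 16)
j(g) = 16/g
j(t(-1, 0)) + Q*(-80) = 16/(4 - 1*(-1)) - 5/3*(-80) = 16/(4 + 1) + 400/3 = 16/5 + 400/3 = 2048/15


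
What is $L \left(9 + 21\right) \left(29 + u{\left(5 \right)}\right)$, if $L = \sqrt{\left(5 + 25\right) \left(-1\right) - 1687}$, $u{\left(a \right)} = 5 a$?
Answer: $1620 i \sqrt{1717} \approx 67128.0 i$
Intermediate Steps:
$L = i \sqrt{1717}$ ($L = \sqrt{30 \left(-1\right) - 1687} = \sqrt{-30 - 1687} = \sqrt{-1717} = i \sqrt{1717} \approx 41.437 i$)
$L \left(9 + 21\right) \left(29 + u{\left(5 \right)}\right) = i \sqrt{1717} \left(9 + 21\right) \left(29 + 5 \cdot 5\right) = i \sqrt{1717} \cdot 30 \left(29 + 25\right) = i \sqrt{1717} \cdot 30 \cdot 54 = i \sqrt{1717} \cdot 1620 = 1620 i \sqrt{1717}$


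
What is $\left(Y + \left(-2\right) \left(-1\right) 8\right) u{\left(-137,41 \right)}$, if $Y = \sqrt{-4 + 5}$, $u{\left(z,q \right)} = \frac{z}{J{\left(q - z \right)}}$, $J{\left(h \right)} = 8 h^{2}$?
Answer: $- \frac{2329}{253472} \approx -0.0091884$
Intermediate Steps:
$u{\left(z,q \right)} = \frac{z}{8 \left(q - z\right)^{2}}$
$Y = 1$ ($Y = \sqrt{1} = 1$)
$\left(Y + \left(-2\right) \left(-1\right) 8\right) u{\left(-137,41 \right)} = \left(1 + \left(-2\right) \left(-1\right) 8\right) \frac{1}{8} \left(-137\right) \frac{1}{\left(41 - -137\right)^{2}} = \left(1 + 2 \cdot 8\right) \frac{1}{8} \left(-137\right) \frac{1}{\left(41 + 137\right)^{2}} = \left(1 + 16\right) \frac{1}{8} \left(-137\right) \frac{1}{31684} = 17 \cdot \frac{1}{8} \left(-137\right) \frac{1}{31684} = 17 \left(- \frac{137}{253472}\right) = - \frac{2329}{253472}$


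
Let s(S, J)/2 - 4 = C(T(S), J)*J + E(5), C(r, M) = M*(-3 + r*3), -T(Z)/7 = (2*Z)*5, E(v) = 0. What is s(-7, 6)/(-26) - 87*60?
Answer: -120676/13 ≈ -9282.8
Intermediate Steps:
T(Z) = -70*Z (T(Z) = -7*2*Z*5 = -70*Z)
C(r, M) = M*(-3 + 3*r)
s(S, J) = 8 + 6*J**2*(-1 - 70*S) (s(S, J) = 8 + 2*((3*J*(-1 - 70*S))*J + 0) = 8 + 2*(3*J**2*(-1 - 70*S) + 0) = 8 + 2*(3*J**2*(-1 - 70*S)) = 8 + 6*J**2*(-1 - 70*S))
s(-7, 6)/(-26) - 87*60 = (8 - 6*6**2 - 420*(-7)*6**2)/(-26) - 87*60 = (8 - 6*36 - 420*(-7)*36)*(-1/26) - 5220 = (8 - 216 + 105840)*(-1/26) - 5220 = 105632*(-1/26) - 5220 = -52816/13 - 5220 = -120676/13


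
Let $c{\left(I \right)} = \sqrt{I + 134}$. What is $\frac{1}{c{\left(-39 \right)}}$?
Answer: $\frac{\sqrt{95}}{95} \approx 0.1026$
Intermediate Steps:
$c{\left(I \right)} = \sqrt{134 + I}$
$\frac{1}{c{\left(-39 \right)}} = \frac{1}{\sqrt{134 - 39}} = \frac{1}{\sqrt{95}} = \frac{\sqrt{95}}{95}$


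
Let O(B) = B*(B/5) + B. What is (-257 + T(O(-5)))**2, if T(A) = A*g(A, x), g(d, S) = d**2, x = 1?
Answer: 66049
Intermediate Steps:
O(B) = B + B**2/5 (O(B) = B*(B*(1/5)) + B = B*(B/5) + B = B**2/5 + B = B + B**2/5)
T(A) = A**3 (T(A) = A*A**2 = A**3)
(-257 + T(O(-5)))**2 = (-257 + ((1/5)*(-5)*(5 - 5))**3)**2 = (-257 + ((1/5)*(-5)*0)**3)**2 = (-257 + 0**3)**2 = (-257 + 0)**2 = (-257)**2 = 66049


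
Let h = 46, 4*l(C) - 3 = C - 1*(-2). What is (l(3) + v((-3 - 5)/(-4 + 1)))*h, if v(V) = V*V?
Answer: 3772/9 ≈ 419.11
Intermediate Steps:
l(C) = 5/4 + C/4 (l(C) = ¾ + (C - 1*(-2))/4 = ¾ + (C + 2)/4 = ¾ + (2 + C)/4 = ¾ + (½ + C/4) = 5/4 + C/4)
v(V) = V²
(l(3) + v((-3 - 5)/(-4 + 1)))*h = ((5/4 + (¼)*3) + ((-3 - 5)/(-4 + 1))²)*46 = ((5/4 + ¾) + (-8/(-3))²)*46 = (2 + (-8*(-⅓))²)*46 = (2 + (8/3)²)*46 = (2 + 64/9)*46 = (82/9)*46 = 3772/9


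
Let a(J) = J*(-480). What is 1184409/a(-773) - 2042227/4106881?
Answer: 1368826304083/507939042080 ≈ 2.6949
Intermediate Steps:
a(J) = -480*J
1184409/a(-773) - 2042227/4106881 = 1184409/((-480*(-773))) - 2042227/4106881 = 1184409/371040 - 2042227*1/4106881 = 1184409*(1/371040) - 2042227/4106881 = 394803/123680 - 2042227/4106881 = 1368826304083/507939042080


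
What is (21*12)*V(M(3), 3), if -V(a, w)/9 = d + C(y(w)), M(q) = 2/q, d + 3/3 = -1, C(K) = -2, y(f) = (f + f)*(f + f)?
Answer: 9072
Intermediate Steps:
y(f) = 4*f² (y(f) = (2*f)*(2*f) = 4*f²)
d = -2 (d = -1 - 1 = -2)
V(a, w) = 36 (V(a, w) = -9*(-2 - 2) = -9*(-4) = 36)
(21*12)*V(M(3), 3) = (21*12)*36 = 252*36 = 9072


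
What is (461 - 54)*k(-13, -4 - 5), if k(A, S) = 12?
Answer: 4884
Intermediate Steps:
(461 - 54)*k(-13, -4 - 5) = (461 - 54)*12 = 407*12 = 4884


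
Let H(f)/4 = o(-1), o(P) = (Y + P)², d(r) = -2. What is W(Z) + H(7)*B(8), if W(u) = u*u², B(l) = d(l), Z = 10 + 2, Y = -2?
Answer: 1656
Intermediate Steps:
Z = 12
o(P) = (-2 + P)²
B(l) = -2
H(f) = 36 (H(f) = 4*(-2 - 1)² = 4*(-3)² = 4*9 = 36)
W(u) = u³
W(Z) + H(7)*B(8) = 12³ + 36*(-2) = 1728 - 72 = 1656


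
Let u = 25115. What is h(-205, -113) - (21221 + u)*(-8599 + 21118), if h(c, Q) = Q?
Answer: -580080497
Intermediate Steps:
h(-205, -113) - (21221 + u)*(-8599 + 21118) = -113 - (21221 + 25115)*(-8599 + 21118) = -113 - 46336*12519 = -113 - 1*580080384 = -113 - 580080384 = -580080497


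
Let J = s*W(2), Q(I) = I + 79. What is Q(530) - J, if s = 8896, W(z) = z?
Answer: -17183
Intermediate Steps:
Q(I) = 79 + I
J = 17792 (J = 8896*2 = 17792)
Q(530) - J = (79 + 530) - 1*17792 = 609 - 17792 = -17183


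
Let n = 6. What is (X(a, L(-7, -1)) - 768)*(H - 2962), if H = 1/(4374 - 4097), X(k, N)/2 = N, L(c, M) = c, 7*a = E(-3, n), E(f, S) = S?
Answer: 641609886/277 ≈ 2.3163e+6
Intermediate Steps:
a = 6/7 (a = (⅐)*6 = 6/7 ≈ 0.85714)
X(k, N) = 2*N
H = 1/277 ≈ 0.0036101
(X(a, L(-7, -1)) - 768)*(H - 2962) = (2*(-7) - 768)*(1/277 - 2962) = (-14 - 768)*(-820473/277) = -782*(-820473/277) = 641609886/277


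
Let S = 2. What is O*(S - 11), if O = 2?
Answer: -18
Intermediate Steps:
O*(S - 11) = 2*(2 - 11) = 2*(-9) = -18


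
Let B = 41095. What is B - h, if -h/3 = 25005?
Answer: 116110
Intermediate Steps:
h = -75015 (h = -3*25005 = -75015)
B - h = 41095 - 1*(-75015) = 41095 + 75015 = 116110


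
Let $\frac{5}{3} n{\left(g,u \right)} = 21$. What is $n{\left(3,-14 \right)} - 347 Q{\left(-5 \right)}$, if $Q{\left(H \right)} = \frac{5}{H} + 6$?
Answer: $- \frac{8612}{5} \approx -1722.4$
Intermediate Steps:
$n{\left(g,u \right)} = \frac{63}{5}$ ($n{\left(g,u \right)} = \frac{3}{5} \cdot 21 = \frac{63}{5}$)
$Q{\left(H \right)} = 6 + \frac{5}{H}$
$n{\left(3,-14 \right)} - 347 Q{\left(-5 \right)} = \frac{63}{5} - 347 \left(6 + \frac{5}{-5}\right) = \frac{63}{5} - 347 \left(6 + 5 \left(- \frac{1}{5}\right)\right) = \frac{63}{5} - 347 \left(6 - 1\right) = \frac{63}{5} - 1735 = - \frac{8612}{5}$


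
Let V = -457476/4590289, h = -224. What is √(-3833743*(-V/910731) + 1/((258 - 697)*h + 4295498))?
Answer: I*√3503615183564024710803363183040918/91385593455335806 ≈ 0.64771*I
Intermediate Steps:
V = -457476/4590289 (V = -457476*1/4590289 = -457476/4590289 ≈ -0.099662)
√(-3833743*(-V/910731) + 1/((258 - 697)*h + 4295498)) = √(-3833743/((-910731/(-457476/4590289))) + 1/((258 - 697)*(-224) + 4295498)) = √(-3833743/((-910731*(-4590289/457476))) + 1/(-439*(-224) + 4295498)) = √(-3833743/20798599459/2276 + 1/(98336 + 4295498)) = √(-3833743*2276/20798599459 + 1/4393834) = √(-8725599068/20798599459 + 1/4393834) = √(-38338813056747253/91385593455335806) = I*√3503615183564024710803363183040918/91385593455335806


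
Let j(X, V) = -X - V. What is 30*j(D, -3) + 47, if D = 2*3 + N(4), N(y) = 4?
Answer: -163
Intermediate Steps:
D = 10 (D = 2*3 + 4 = 6 + 4 = 10)
j(X, V) = -V - X
30*j(D, -3) + 47 = 30*(-1*(-3) - 1*10) + 47 = 30*(3 - 10) + 47 = 30*(-7) + 47 = -210 + 47 = -163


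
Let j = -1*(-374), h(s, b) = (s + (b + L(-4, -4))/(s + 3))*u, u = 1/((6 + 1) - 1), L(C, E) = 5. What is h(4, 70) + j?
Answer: 15811/42 ≈ 376.45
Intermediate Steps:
u = 1/6 (u = 1/(7 - 1) = 1/6 ≈ 0.16667)
h(s, b) = s/6 + (5 + b)/(6*(3 + s)) (h(s, b) = (s + (b + 5)/(s + 3))*(1/6) = (s + (5 + b)/(3 + s))*(1/6) = s/6 + (5 + b)/(6*(3 + s)))
j = 374
h(4, 70) + j = (5 + 70 + 4**2 + 3*4)/(6*(3 + 4)) + 374 = (1/6)*(5 + 70 + 16 + 12)/7 + 374 = (1/6)*(1/7)*103 + 374 = 103/42 + 374 = 15811/42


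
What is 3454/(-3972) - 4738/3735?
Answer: -5286671/2472570 ≈ -2.1381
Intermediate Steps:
3454/(-3972) - 4738/3735 = 3454*(-1/3972) - 4738*1/3735 = -1727/1986 - 4738/3735 = -5286671/2472570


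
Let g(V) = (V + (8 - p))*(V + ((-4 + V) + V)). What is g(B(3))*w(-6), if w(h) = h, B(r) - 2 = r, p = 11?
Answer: -132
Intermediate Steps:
B(r) = 2 + r
g(V) = (-4 + 3*V)*(-3 + V) (g(V) = (V + (8 - 1*11))*(V + ((-4 + V) + V)) = (V + (8 - 11))*(V + (-4 + 2*V)) = (V - 3)*(-4 + 3*V) = (-3 + V)*(-4 + 3*V) = (-4 + 3*V)*(-3 + V))
g(B(3))*w(-6) = (12 - 13*(2 + 3) + 3*(2 + 3)²)*(-6) = (12 - 13*5 + 3*5²)*(-6) = (12 - 65 + 3*25)*(-6) = (12 - 65 + 75)*(-6) = 22*(-6) = -132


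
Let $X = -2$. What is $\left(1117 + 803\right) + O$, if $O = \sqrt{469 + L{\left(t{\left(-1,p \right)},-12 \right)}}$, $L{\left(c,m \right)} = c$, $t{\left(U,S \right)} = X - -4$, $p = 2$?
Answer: $1920 + \sqrt{471} \approx 1941.7$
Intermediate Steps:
$t{\left(U,S \right)} = 2$ ($t{\left(U,S \right)} = -2 - -4 = -2 + 4 = 2$)
$O = \sqrt{471}$ ($O = \sqrt{469 + 2} = \sqrt{471} \approx 21.703$)
$\left(1117 + 803\right) + O = \left(1117 + 803\right) + \sqrt{471} = 1920 + \sqrt{471}$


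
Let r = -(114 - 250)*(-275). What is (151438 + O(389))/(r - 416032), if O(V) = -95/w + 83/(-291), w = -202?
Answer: -8901839395/26653639824 ≈ -0.33398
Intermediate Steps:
O(V) = 10879/58782 (O(V) = -95/(-202) + 83/(-291) = -95*(-1/202) + 83*(-1/291) = 95/202 - 83/291 = 10879/58782)
r = -37400 (r = -(-136)*(-275) = -1*37400 = -37400)
(151438 + O(389))/(r - 416032) = (151438 + 10879/58782)/(-37400 - 416032) = (8901839395/58782)/(-453432) = (8901839395/58782)*(-1/453432) = -8901839395/26653639824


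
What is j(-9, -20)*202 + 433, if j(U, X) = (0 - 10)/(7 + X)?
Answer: 7649/13 ≈ 588.38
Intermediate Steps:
j(U, X) = -10/(7 + X)
j(-9, -20)*202 + 433 = -10/(7 - 20)*202 + 433 = -10/(-13)*202 + 433 = -10*(-1/13)*202 + 433 = (10/13)*202 + 433 = 2020/13 + 433 = 7649/13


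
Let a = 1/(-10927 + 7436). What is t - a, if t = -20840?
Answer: -72752439/3491 ≈ -20840.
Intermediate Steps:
a = -1/3491 (a = 1/(-3491) = -1/3491 ≈ -0.00028645)
t - a = -20840 - 1*(-1/3491) = -20840 + 1/3491 = -72752439/3491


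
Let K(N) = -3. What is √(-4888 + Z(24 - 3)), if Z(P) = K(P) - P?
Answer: 4*I*√307 ≈ 70.086*I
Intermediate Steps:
Z(P) = -3 - P
√(-4888 + Z(24 - 3)) = √(-4888 + (-3 - (24 - 3))) = √(-4888 + (-3 - 1*21)) = √(-4888 + (-3 - 21)) = √(-4888 - 24) = √(-4912) = 4*I*√307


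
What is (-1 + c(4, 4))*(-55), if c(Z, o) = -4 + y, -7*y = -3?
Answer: 1760/7 ≈ 251.43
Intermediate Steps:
y = 3/7 (y = -⅐*(-3) = 3/7 ≈ 0.42857)
c(Z, o) = -25/7 (c(Z, o) = -4 + 3/7 = -25/7)
(-1 + c(4, 4))*(-55) = (-1 - 25/7)*(-55) = -32/7*(-55) = 1760/7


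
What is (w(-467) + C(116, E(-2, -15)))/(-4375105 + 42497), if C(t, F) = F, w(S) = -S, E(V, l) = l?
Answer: -113/1083152 ≈ -0.00010433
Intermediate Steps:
(w(-467) + C(116, E(-2, -15)))/(-4375105 + 42497) = (-1*(-467) - 15)/(-4375105 + 42497) = (467 - 15)/(-4332608) = 452*(-1/4332608) = -113/1083152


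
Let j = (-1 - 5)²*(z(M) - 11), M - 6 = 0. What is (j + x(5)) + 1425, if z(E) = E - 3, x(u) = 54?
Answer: 1191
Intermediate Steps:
M = 6 (M = 6 + 0 = 6)
z(E) = -3 + E
j = -288 (j = (-1 - 5)²*((-3 + 6) - 11) = (-6)²*(3 - 11) = 36*(-8) = -288)
(j + x(5)) + 1425 = (-288 + 54) + 1425 = -234 + 1425 = 1191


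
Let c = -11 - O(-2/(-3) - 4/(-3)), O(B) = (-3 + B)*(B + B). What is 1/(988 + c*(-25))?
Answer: 1/1163 ≈ 0.00085985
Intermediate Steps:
O(B) = 2*B*(-3 + B) (O(B) = (-3 + B)*(2*B) = 2*B*(-3 + B))
c = -7 (c = -11 - 2*(-2/(-3) - 4/(-3))*(-3 + (-2/(-3) - 4/(-3))) = -11 - 2*(-2*(-⅓) - 4*(-⅓))*(-3 + (-2*(-⅓) - 4*(-⅓))) = -11 - 2*(⅔ + 4/3)*(-3 + (⅔ + 4/3)) = -11 - 2*2*(-3 + 2) = -11 - 2*2*(-1) = -11 - 1*(-4) = -11 + 4 = -7)
1/(988 + c*(-25)) = 1/(988 - 7*(-25)) = 1/(988 + 175) = 1/1163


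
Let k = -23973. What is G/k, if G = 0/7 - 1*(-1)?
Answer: -1/23973 ≈ -4.1714e-5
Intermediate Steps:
G = 1 (G = 0*(1/7) + 1 = 0 + 1 = 1)
G/k = 1/(-23973) = 1*(-1/23973) = -1/23973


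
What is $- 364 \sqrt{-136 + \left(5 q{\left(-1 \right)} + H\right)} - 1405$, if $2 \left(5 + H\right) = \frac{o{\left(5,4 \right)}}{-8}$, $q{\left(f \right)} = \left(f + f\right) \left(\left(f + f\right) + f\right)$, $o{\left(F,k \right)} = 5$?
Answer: $-1405 - 91 i \sqrt{1781} \approx -1405.0 - 3840.4 i$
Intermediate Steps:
$q{\left(f \right)} = 6 f^{2}$ ($q{\left(f \right)} = 2 f \left(2 f + f\right) = 2 f 3 f = 6 f^{2}$)
$H = - \frac{85}{16}$ ($H = -5 + \frac{5 \frac{1}{-8}}{2} = -5 + \frac{5 \left(- \frac{1}{8}\right)}{2} = -5 + \frac{1}{2} \left(- \frac{5}{8}\right) = -5 - \frac{5}{16} = - \frac{85}{16} \approx -5.3125$)
$- 364 \sqrt{-136 + \left(5 q{\left(-1 \right)} + H\right)} - 1405 = - 364 \sqrt{-136 - \left(\frac{85}{16} - 5 \cdot 6 \left(-1\right)^{2}\right)} - 1405 = - 364 \sqrt{-136 - \left(\frac{85}{16} - 5 \cdot 6 \cdot 1\right)} - 1405 = - 364 \sqrt{-136 + \left(5 \cdot 6 - \frac{85}{16}\right)} - 1405 = - 364 \sqrt{-136 + \left(30 - \frac{85}{16}\right)} - 1405 = - 364 \sqrt{-136 + \frac{395}{16}} - 1405 = - 364 \sqrt{- \frac{1781}{16}} - 1405 = - 364 \frac{i \sqrt{1781}}{4} - 1405 = - 91 i \sqrt{1781} - 1405 = -1405 - 91 i \sqrt{1781}$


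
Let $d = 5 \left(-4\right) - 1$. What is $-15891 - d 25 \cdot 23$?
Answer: $-3816$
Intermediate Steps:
$d = -21$ ($d = -20 - 1 = -21$)
$-15891 - d 25 \cdot 23 = -15891 - \left(-21\right) 25 \cdot 23 = -15891 - \left(-525\right) 23 = -15891 - -12075 = -15891 + 12075 = -3816$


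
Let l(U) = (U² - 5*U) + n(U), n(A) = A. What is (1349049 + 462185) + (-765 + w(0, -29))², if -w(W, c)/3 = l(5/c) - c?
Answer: 1797073807163/707281 ≈ 2.5408e+6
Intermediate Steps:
l(U) = U² - 4*U (l(U) = (U² - 5*U) + U = U² - 4*U)
w(W, c) = 3*c - 15*(-4 + 5/c)/c (w(W, c) = -3*((5/c)*(-4 + 5/c) - c) = -3*(5*(-4 + 5/c)/c - c) = -3*(-c + 5*(-4 + 5/c)/c) = 3*c - 15*(-4 + 5/c)/c)
(1349049 + 462185) + (-765 + w(0, -29))² = (1349049 + 462185) + (-765 + (-75/(-29)² + 3*(-29) + 60/(-29)))² = 1811234 + (-765 + (-75*1/841 - 87 + 60*(-1/29)))² = 1811234 + (-765 + (-75/841 - 87 - 60/29))² = 1811234 + (-765 - 74982/841)² = 1811234 + (-718347/841)² = 1811234 + 516022412409/707281 = 1797073807163/707281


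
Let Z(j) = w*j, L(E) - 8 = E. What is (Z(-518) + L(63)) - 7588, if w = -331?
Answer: 163941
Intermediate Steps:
L(E) = 8 + E
Z(j) = -331*j
(Z(-518) + L(63)) - 7588 = (-331*(-518) + (8 + 63)) - 7588 = (171458 + 71) - 7588 = 171529 - 7588 = 163941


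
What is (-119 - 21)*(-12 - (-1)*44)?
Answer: -4480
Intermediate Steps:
(-119 - 21)*(-12 - (-1)*44) = -140*(-12 - 1*(-44)) = -140*(-12 + 44) = -140*32 = -4480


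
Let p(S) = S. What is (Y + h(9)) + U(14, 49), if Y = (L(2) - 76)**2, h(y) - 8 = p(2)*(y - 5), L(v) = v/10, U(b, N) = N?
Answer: 145266/25 ≈ 5810.6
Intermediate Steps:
L(v) = v/10 (L(v) = v*(1/10) = v/10)
h(y) = -2 + 2*y (h(y) = 8 + 2*(y - 5) = 8 + 2*(-5 + y) = 8 + (-10 + 2*y) = -2 + 2*y)
Y = 143641/25 (Y = ((1/10)*2 - 76)**2 = (1/5 - 76)**2 = (-379/5)**2 = 143641/25 ≈ 5745.6)
(Y + h(9)) + U(14, 49) = (143641/25 + (-2 + 2*9)) + 49 = (143641/25 + (-2 + 18)) + 49 = (143641/25 + 16) + 49 = 144041/25 + 49 = 145266/25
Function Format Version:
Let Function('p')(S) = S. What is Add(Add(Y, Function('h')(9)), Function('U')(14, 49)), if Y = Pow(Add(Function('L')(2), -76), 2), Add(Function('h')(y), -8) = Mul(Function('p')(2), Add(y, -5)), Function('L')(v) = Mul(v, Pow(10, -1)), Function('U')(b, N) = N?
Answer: Rational(145266, 25) ≈ 5810.6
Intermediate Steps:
Function('L')(v) = Mul(Rational(1, 10), v) (Function('L')(v) = Mul(v, Rational(1, 10)) = Mul(Rational(1, 10), v))
Function('h')(y) = Add(-2, Mul(2, y)) (Function('h')(y) = Add(8, Mul(2, Add(y, -5))) = Add(8, Mul(2, Add(-5, y))) = Add(8, Add(-10, Mul(2, y))) = Add(-2, Mul(2, y)))
Y = Rational(143641, 25) (Y = Pow(Add(Mul(Rational(1, 10), 2), -76), 2) = Pow(Add(Rational(1, 5), -76), 2) = Pow(Rational(-379, 5), 2) = Rational(143641, 25) ≈ 5745.6)
Add(Add(Y, Function('h')(9)), Function('U')(14, 49)) = Add(Add(Rational(143641, 25), Add(-2, Mul(2, 9))), 49) = Add(Add(Rational(143641, 25), Add(-2, 18)), 49) = Add(Add(Rational(143641, 25), 16), 49) = Add(Rational(144041, 25), 49) = Rational(145266, 25)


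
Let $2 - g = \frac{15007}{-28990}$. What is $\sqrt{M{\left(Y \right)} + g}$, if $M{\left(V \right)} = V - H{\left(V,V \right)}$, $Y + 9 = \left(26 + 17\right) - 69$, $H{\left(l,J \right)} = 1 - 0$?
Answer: $\frac{i \sqrt{28139230470}}{28990} \approx 5.7864 i$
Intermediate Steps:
$H{\left(l,J \right)} = 1$ ($H{\left(l,J \right)} = 1 + 0 = 1$)
$Y = -35$ ($Y = -9 + \left(\left(26 + 17\right) - 69\right) = -9 + \left(43 - 69\right) = -9 - 26 = -35$)
$M{\left(V \right)} = -1 + V$ ($M{\left(V \right)} = V - 1 = -1 + V$)
$g = \frac{72987}{28990}$ ($g = 2 - \frac{15007}{-28990} = 2 - 15007 \left(- \frac{1}{28990}\right) = 2 - - \frac{15007}{28990} = 2 + \frac{15007}{28990} = \frac{72987}{28990} \approx 2.5177$)
$\sqrt{M{\left(Y \right)} + g} = \sqrt{\left(-1 - 35\right) + \frac{72987}{28990}} = \sqrt{-36 + \frac{72987}{28990}} = \sqrt{- \frac{970653}{28990}} = \frac{i \sqrt{28139230470}}{28990}$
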